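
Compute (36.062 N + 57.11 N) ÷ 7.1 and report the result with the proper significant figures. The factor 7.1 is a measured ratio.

36.062 N + 57.11 N = 93.172 N; the sum is limited to 2 decimal places (4 s.f.).
Carrying full precision, 93.172 ÷ 7.1 = 13.1228169014… N; 7.1 has 2 s.f., so the result keeps min(4, 2) = 2 s.f.
Rounded to 2 significant figures: 13 N.

13 N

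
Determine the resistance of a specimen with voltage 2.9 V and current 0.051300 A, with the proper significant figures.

57 Ω

resistance = 2.9 V ÷ 0.051300 A = 56.530214425… Ω.
2.9 has 2 significant figures; 0.051300 has 5.
Division/multiplication keeps the fewest: 2 significant figures.
Rounded: 57 Ω.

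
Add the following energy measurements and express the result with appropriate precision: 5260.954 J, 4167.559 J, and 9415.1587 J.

5260.954 J + 4167.559 J + 9415.1587 J = 18843.6717 J.
Addition/subtraction keeps the fewest decimal places: 5260.954 → 3 decimal places, 4167.559 → 3 decimal places, 9415.1587 → 4 decimal places; limit is 3.
Rounded to 3 decimal places: 18843.672 J.

18843.672 J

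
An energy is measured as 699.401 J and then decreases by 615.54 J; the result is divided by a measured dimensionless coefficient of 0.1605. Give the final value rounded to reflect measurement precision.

5.225 × 10^2 J

699.401 J − 615.54 J = 83.861 J; the difference is limited to 2 decimal places (4 s.f.).
Carrying full precision, 83.861 ÷ 0.1605 = 522.498442368… J; 0.1605 has 4 s.f., so the result keeps min(4, 4) = 4 s.f.
Rounded to 4 significant figures: 5.225 × 10^2 J.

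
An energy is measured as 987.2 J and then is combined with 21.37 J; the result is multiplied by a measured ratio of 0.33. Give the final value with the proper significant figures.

987.2 J + 21.37 J = 1008.57 J; the sum is limited to 1 decimal place (5 s.f.).
Carrying full precision, 1008.57 × 0.33 = 332.8281 J; 0.33 has 2 s.f., so the result keeps min(5, 2) = 2 s.f.
Rounded to 2 significant figures: 3.3 × 10^2 J.

3.3 × 10^2 J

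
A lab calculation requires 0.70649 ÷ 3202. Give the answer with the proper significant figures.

0.70649 ÷ 3202 = 0.000220640224859…
Multiplication/division keeps the fewest significant figures: 0.70649 → 5 s.f., 3202 → 4 s.f.; limit is 4.
Rounded to 4 significant figures: 2.206 × 10^-4.

2.206 × 10^-4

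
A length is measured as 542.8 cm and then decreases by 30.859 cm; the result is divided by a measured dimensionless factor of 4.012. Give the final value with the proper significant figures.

542.8 cm − 30.859 cm = 511.941 cm; the difference is limited to 1 decimal place (4 s.f.).
Carrying full precision, 511.941 ÷ 4.012 = 127.602442672… cm; 4.012 has 4 s.f., so the result keeps min(4, 4) = 4 s.f.
Rounded to 4 significant figures: 127.6 cm.

127.6 cm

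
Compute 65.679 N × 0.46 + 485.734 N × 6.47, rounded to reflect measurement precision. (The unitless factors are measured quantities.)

3.17 × 10³ N

65.679 × 0.46 = 30.21234 → 3.0 × 10¹ N (2 s.f., last digit at the 10^0 place).
485.734 × 6.47 = 3142.69898 → 3.14 × 10³ N (3 s.f., last digit at the 10^1 place).
Sum: 3172.91132 N; keep the coarser place, 10^1.
Result: 3.17 × 10³ N.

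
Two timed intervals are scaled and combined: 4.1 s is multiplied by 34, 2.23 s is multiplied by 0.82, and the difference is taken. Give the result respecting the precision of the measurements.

1.4 × 10^2 s

4.1 × 34 = 139.4 → 1.4 × 10^2 s (2 s.f., last digit at the 10^1 place).
2.23 × 0.82 = 1.8286 → 1.8 s (2 s.f., last digit at the 10^-1 place).
Difference: 137.5714 s; keep the coarser place, 10^1.
Result: 1.4 × 10^2 s.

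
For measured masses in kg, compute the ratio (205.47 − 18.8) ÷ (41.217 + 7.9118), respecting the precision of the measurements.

205.47 − 18.8 = 186.67, limited to 1 d.p. → 4 s.f.; 41.217 + 7.9118 = 49.1288, limited to 3 d.p. → 5 s.f.
Carrying full precision, 186.67 ÷ 49.1288 = 3.79960430542…; keep min(4, 5) = 4 s.f.
Rounded to 4 significant figures: 3.800.

3.800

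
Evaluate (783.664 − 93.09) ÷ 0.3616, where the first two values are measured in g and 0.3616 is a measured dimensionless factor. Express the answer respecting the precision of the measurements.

783.664 g − 93.09 g = 690.574 g; the difference is limited to 2 decimal places (5 s.f.).
Carrying full precision, 690.574 ÷ 0.3616 = 1909.77323009… g; 0.3616 has 4 s.f., so the result keeps min(5, 4) = 4 s.f.
Rounded to 4 significant figures: 1910. g.

1910. g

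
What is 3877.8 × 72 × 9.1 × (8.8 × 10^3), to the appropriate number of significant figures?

3877.8 × 72 × 9.1 × (8.8 × 10^3) = 2.2358464128 × 10^10
Multiplication/division keeps the fewest significant figures: 3877.8 → 5 s.f., 72 → 2 s.f., 9.1 → 2 s.f., 8.8 × 10^3 → 2 s.f.; limit is 2.
Rounded to 2 significant figures: 2.2 × 10^10.

2.2 × 10^10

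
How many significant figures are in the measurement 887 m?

887: every digit is nonzero and significant.

3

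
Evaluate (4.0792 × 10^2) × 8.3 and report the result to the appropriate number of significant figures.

3.4 × 10^3

(4.0792 × 10^2) × 8.3 = 3385.736
Multiplication/division keeps the fewest significant figures: 4.0792 × 10^2 → 5 s.f., 8.3 → 2 s.f.; limit is 2.
Rounded to 2 significant figures: 3.4 × 10^3.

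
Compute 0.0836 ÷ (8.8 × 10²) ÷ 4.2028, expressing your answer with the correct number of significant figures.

0.0836 ÷ (8.8 × 10²) ÷ 4.2028 = 0.0000226039783002…
Multiplication/division keeps the fewest significant figures: 0.0836 → 3 s.f., 8.8 × 10² → 2 s.f., 4.2028 → 5 s.f.; limit is 2.
Rounded to 2 significant figures: 2.3 × 10⁻⁵.

2.3 × 10⁻⁵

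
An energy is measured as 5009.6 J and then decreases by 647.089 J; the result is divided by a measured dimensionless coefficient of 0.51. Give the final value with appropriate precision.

8.6 × 10³ J

5009.6 J − 647.089 J = 4362.511 J; the difference is limited to 1 decimal place (5 s.f.).
Carrying full precision, 4362.511 ÷ 0.51 = 8553.94313725… J; 0.51 has 2 s.f., so the result keeps min(5, 2) = 2 s.f.
Rounded to 2 significant figures: 8.6 × 10³ J.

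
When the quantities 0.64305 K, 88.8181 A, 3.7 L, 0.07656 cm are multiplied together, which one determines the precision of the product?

3.7 L

0.64305 K → 5 s.f.; 88.8181 A → 6 s.f.; 3.7 L → 2 s.f.; 0.07656 cm → 4 s.f.
The fewest is 2 significant figures, from 3.7 L.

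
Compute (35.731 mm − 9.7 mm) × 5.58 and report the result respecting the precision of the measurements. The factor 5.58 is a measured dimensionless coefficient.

35.731 mm − 9.7 mm = 26.031 mm; the difference is limited to 1 decimal place (3 s.f.).
Carrying full precision, 26.031 × 5.58 = 145.25298 mm; 5.58 has 3 s.f., so the result keeps min(3, 3) = 3 s.f.
Rounded to 3 significant figures: 145 mm.

145 mm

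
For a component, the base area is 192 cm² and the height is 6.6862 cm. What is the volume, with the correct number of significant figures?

volume = 192 cm² × 6.6862 cm = 1283.7504 cm³.
192 has 3 significant figures; 6.6862 has 5.
Division/multiplication keeps the fewest: 3 significant figures.
Rounded: 1.28 × 10³ cm³.

1.28 × 10³ cm³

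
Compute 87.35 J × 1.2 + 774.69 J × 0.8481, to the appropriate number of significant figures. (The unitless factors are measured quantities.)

87.35 × 1.2 = 104.82 → 1.0 × 10² J (2 s.f., last digit at the 10^1 place).
774.69 × 0.8481 = 657.014589 → 6.570 × 10² J (4 s.f., last digit at the 10^-1 place).
Sum: 761.834589 J; keep the coarser place, 10^1.
Result: 7.6 × 10² J.

7.6 × 10² J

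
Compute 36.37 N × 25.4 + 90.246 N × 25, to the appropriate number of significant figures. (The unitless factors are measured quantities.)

3.2 × 10³ N

36.37 × 25.4 = 923.798 → 924 N (3 s.f., last digit at the 10^0 place).
90.246 × 25 = 2256.15 → 2.3 × 10³ N (2 s.f., last digit at the 10^2 place).
Sum: 3179.948 N; keep the coarser place, 10^2.
Result: 3.2 × 10³ N.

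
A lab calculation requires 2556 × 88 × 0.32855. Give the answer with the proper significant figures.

2556 × 88 × 0.32855 = 73900.0944
Multiplication/division keeps the fewest significant figures: 2556 → 4 s.f., 88 → 2 s.f., 0.32855 → 5 s.f.; limit is 2.
Rounded to 2 significant figures: 7.4 × 10⁴.

7.4 × 10⁴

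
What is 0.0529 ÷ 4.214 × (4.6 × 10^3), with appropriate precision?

58

0.0529 ÷ 4.214 × (4.6 × 10^3) = 57.7456098719…
Multiplication/division keeps the fewest significant figures: 0.0529 → 3 s.f., 4.214 → 4 s.f., 4.6 × 10^3 → 2 s.f.; limit is 2.
Rounded to 2 significant figures: 58.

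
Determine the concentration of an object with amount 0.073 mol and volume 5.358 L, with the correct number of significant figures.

concentration = 0.073 mol ÷ 5.358 L = 0.0136244867488… mol/L.
0.073 has 2 significant figures; 5.358 has 4.
Division/multiplication keeps the fewest: 2 significant figures.
Rounded: 0.014 mol/L.

0.014 mol/L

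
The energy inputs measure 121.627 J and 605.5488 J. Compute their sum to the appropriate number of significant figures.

7.27176 × 10^2 J

121.627 J + 605.5488 J = 727.1758 J.
Addition/subtraction keeps the fewest decimal places: 121.627 → 3 decimal places, 605.5488 → 4 decimal places; limit is 3.
Rounded to 3 decimal places: 7.27176 × 10^2 J.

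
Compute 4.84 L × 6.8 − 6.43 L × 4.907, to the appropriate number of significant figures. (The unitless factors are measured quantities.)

1 L

4.84 × 6.8 = 32.912 → 33 L (2 s.f., last digit at the 10^0 place).
6.43 × 4.907 = 31.55201 → 31.6 L (3 s.f., last digit at the 10^-1 place).
Difference: 1.35999 L; keep the coarser place, 10^0.
Result: 1 L.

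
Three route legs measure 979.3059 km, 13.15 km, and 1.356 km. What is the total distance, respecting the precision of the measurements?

979.3059 km + 13.15 km + 1.356 km = 993.8119 km.
Addition/subtraction keeps the fewest decimal places: 979.3059 → 4 decimal places, 13.15 → 2 decimal places, 1.356 → 3 decimal places; limit is 2.
Rounded to 2 decimal places: 9.9381 × 10^2 km.

9.9381 × 10^2 km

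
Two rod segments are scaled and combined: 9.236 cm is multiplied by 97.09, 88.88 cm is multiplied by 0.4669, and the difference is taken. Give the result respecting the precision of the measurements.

9.236 × 97.09 = 896.72324 → 896.7 cm (4 s.f., last digit at the 10^-1 place).
88.88 × 0.4669 = 41.498072 → 41.50 cm (4 s.f., last digit at the 10^-2 place).
Difference: 855.225168 cm; keep the coarser place, 10^-1.
Result: 855.2 cm.

855.2 cm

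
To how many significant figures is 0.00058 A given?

2

0.00058: leading zeros are not significant.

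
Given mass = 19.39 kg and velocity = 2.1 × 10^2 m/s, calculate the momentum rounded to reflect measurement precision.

momentum = 19.39 kg × 2.1 × 10^2 m/s = 4071.9 kg·m/s.
19.39 has 4 significant figures; 2.1 × 10^2 has 2.
Division/multiplication keeps the fewest: 2 significant figures.
Rounded: 4.1 × 10^3 kg·m/s.

4.1 × 10^3 kg·m/s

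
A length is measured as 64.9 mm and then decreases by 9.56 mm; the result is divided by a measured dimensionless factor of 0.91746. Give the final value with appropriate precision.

64.9 mm − 9.56 mm = 55.34 mm; the difference is limited to 1 decimal place (3 s.f.).
Carrying full precision, 55.34 ÷ 0.91746 = 60.3187059926… mm; 0.91746 has 5 s.f., so the result keeps min(3, 5) = 3 s.f.
Rounded to 3 significant figures: 60.3 mm.

60.3 mm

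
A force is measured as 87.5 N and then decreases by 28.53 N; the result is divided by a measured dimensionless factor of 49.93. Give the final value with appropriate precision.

1.18 N

87.5 N − 28.53 N = 58.97 N; the difference is limited to 1 decimal place (3 s.f.).
Carrying full precision, 58.97 ÷ 49.93 = 1.18105347486… N; 49.93 has 4 s.f., so the result keeps min(3, 4) = 3 s.f.
Rounded to 3 significant figures: 1.18 N.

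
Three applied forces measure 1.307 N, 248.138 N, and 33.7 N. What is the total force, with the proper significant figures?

283.1 N

1.307 N + 248.138 N + 33.7 N = 283.145 N.
Addition/subtraction keeps the fewest decimal places: 1.307 → 3 decimal places, 248.138 → 3 decimal places, 33.7 → 1 decimal place; limit is 1.
Rounded to 1 decimal place: 283.1 N.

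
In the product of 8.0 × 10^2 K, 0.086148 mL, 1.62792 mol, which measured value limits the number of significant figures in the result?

8.0 × 10^2 K

8.0 × 10^2 K → 2 s.f.; 0.086148 mL → 5 s.f.; 1.62792 mol → 6 s.f.
The fewest is 2 significant figures, from 8.0 × 10^2 K.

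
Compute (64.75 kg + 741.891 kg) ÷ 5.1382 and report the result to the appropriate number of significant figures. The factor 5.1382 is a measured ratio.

156.99 kg

64.75 kg + 741.891 kg = 806.641 kg; the sum is limited to 2 decimal places (5 s.f.).
Carrying full precision, 806.641 ÷ 5.1382 = 156.989023393… kg; 5.1382 has 5 s.f., so the result keeps min(5, 5) = 5 s.f.
Rounded to 5 significant figures: 156.99 kg.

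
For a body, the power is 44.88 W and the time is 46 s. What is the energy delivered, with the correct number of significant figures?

energy delivered = 44.88 W × 46 s = 2064.48 J.
44.88 has 4 significant figures; 46 has 2.
Division/multiplication keeps the fewest: 2 significant figures.
Rounded: 2.1 × 10³ J.

2.1 × 10³ J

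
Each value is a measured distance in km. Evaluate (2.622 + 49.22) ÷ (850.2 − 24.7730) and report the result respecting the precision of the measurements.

6.281 × 10^-2

2.622 + 49.22 = 51.842, limited to 2 d.p. → 4 s.f.; 850.2 − 24.7730 = 825.4270, limited to 1 d.p. → 4 s.f.
Carrying full precision, 51.842 ÷ 825.4270 = 0.0628062808704…; keep min(4, 4) = 4 s.f.
Rounded to 4 significant figures: 6.281 × 10^-2.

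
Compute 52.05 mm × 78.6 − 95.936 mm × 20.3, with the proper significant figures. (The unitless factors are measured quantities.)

2.14 × 10³ mm

52.05 × 78.6 = 4091.13 → 4.09 × 10³ mm (3 s.f., last digit at the 10^1 place).
95.936 × 20.3 = 1947.5008 → 1.95 × 10³ mm (3 s.f., last digit at the 10^1 place).
Difference: 2143.6292 mm; keep the coarser place, 10^1.
Result: 2.14 × 10³ mm.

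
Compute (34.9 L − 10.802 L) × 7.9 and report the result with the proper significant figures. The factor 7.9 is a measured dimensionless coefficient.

34.9 L − 10.802 L = 24.098 L; the difference is limited to 1 decimal place (3 s.f.).
Carrying full precision, 24.098 × 7.9 = 190.3742 L; 7.9 has 2 s.f., so the result keeps min(3, 2) = 2 s.f.
Rounded to 2 significant figures: 1.9 × 10^2 L.

1.9 × 10^2 L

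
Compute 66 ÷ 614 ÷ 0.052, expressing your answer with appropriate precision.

66 ÷ 614 ÷ 0.052 = 2.06715108995…
Multiplication/division keeps the fewest significant figures: 66 → 2 s.f., 614 → 3 s.f., 0.052 → 2 s.f.; limit is 2.
Rounded to 2 significant figures: 2.1.

2.1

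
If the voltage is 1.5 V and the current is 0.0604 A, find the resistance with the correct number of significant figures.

resistance = 1.5 V ÷ 0.0604 A = 24.8344370861… Ω.
1.5 has 2 significant figures; 0.0604 has 3.
Division/multiplication keeps the fewest: 2 significant figures.
Rounded: 25 Ω.

25 Ω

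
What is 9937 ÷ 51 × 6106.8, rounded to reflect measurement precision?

9937 ÷ 51 × 6106.8 = 1189868.07059…
Multiplication/division keeps the fewest significant figures: 9937 → 4 s.f., 51 → 2 s.f., 6106.8 → 5 s.f.; limit is 2.
Rounded to 2 significant figures: 1.2 × 10⁶.

1.2 × 10⁶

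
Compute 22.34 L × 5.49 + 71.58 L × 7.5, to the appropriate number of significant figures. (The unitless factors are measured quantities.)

22.34 × 5.49 = 122.6466 → 123 L (3 s.f., last digit at the 10^0 place).
71.58 × 7.5 = 536.85 → 5.4 × 10^2 L (2 s.f., last digit at the 10^1 place).
Sum: 659.4966 L; keep the coarser place, 10^1.
Result: 6.6 × 10^2 L.

6.6 × 10^2 L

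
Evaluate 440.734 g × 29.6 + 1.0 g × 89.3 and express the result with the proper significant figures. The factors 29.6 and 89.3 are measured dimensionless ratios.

440.734 × 29.6 = 13045.7264 → 1.30 × 10⁴ g (3 s.f., last digit at the 10^2 place).
1.0 × 89.3 = 89.3 → 89 g (2 s.f., last digit at the 10^0 place).
Sum: 13135.0264 g; keep the coarser place, 10^2.
Result: 1.31 × 10⁴ g.

1.31 × 10⁴ g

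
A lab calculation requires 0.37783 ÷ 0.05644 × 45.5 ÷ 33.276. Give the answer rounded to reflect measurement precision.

0.37783 ÷ 0.05644 × 45.5 ÷ 33.276 = 9.15355328955…
Multiplication/division keeps the fewest significant figures: 0.37783 → 5 s.f., 0.05644 → 4 s.f., 45.5 → 3 s.f., 33.276 → 5 s.f.; limit is 3.
Rounded to 3 significant figures: 9.15.

9.15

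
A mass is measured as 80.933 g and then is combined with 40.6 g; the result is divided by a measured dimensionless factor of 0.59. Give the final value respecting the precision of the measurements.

80.933 g + 40.6 g = 121.533 g; the sum is limited to 1 decimal place (4 s.f.).
Carrying full precision, 121.533 ÷ 0.59 = 205.988135593… g; 0.59 has 2 s.f., so the result keeps min(4, 2) = 2 s.f.
Rounded to 2 significant figures: 2.1 × 10² g.

2.1 × 10² g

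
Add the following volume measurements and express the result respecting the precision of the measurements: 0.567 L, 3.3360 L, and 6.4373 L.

10.340 L

0.567 L + 3.3360 L + 6.4373 L = 10.3403 L.
Addition/subtraction keeps the fewest decimal places: 0.567 → 3 decimal places, 3.3360 → 4 decimal places, 6.4373 → 4 decimal places; limit is 3.
Rounded to 3 decimal places: 10.340 L.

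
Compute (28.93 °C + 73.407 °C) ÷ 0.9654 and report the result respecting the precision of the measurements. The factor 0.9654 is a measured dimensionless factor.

28.93 °C + 73.407 °C = 102.337 °C; the sum is limited to 2 decimal places (5 s.f.).
Carrying full precision, 102.337 ÷ 0.9654 = 106.004764864… °C; 0.9654 has 4 s.f., so the result keeps min(5, 4) = 4 s.f.
Rounded to 4 significant figures: 106.0 °C.

106.0 °C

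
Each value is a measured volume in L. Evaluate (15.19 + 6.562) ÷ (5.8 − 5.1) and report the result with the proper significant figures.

3 × 10^1

15.19 + 6.562 = 21.752, limited to 2 d.p. → 4 s.f.; 5.8 − 5.1 = 0.7, limited to 1 d.p. → 1 s.f.
Carrying full precision, 21.752 ÷ 0.7 = 31.0742857143…; keep min(4, 1) = 1 s.f.
Rounded to 1 significant figure: 3 × 10^1.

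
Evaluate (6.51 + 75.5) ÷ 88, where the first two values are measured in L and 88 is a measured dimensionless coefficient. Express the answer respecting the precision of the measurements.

0.93 L

6.51 L + 75.5 L = 82.01 L; the sum is limited to 1 decimal place (3 s.f.).
Carrying full precision, 82.01 ÷ 88 = 0.931931818182… L; 88 has 2 s.f., so the result keeps min(3, 2) = 2 s.f.
Rounded to 2 significant figures: 0.93 L.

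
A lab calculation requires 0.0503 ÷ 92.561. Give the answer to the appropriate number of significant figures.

0.0503 ÷ 92.561 = 0.000543425416752…
Multiplication/division keeps the fewest significant figures: 0.0503 → 3 s.f., 92.561 → 5 s.f.; limit is 3.
Rounded to 3 significant figures: 5.43 × 10^-4.

5.43 × 10^-4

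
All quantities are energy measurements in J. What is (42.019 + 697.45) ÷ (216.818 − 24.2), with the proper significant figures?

42.019 + 697.45 = 739.469, limited to 2 d.p. → 5 s.f.; 216.818 − 24.2 = 192.618, limited to 1 d.p. → 4 s.f.
Carrying full precision, 739.469 ÷ 192.618 = 3.83904411841…; keep min(5, 4) = 4 s.f.
Rounded to 4 significant figures: 3.839.

3.839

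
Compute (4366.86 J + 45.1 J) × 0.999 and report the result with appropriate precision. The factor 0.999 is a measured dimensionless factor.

4.41 × 10^3 J

4366.86 J + 45.1 J = 4411.96 J; the sum is limited to 1 decimal place (5 s.f.).
Carrying full precision, 4411.96 × 0.999 = 4407.54804 J; 0.999 has 3 s.f., so the result keeps min(5, 3) = 3 s.f.
Rounded to 3 significant figures: 4.41 × 10^3 J.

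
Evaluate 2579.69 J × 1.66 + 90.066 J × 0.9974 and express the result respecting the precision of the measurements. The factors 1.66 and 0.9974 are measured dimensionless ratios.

2579.69 × 1.66 = 4282.2854 → 4.28 × 10³ J (3 s.f., last digit at the 10^1 place).
90.066 × 0.9974 = 89.8318284 → 89.83 J (4 s.f., last digit at the 10^-2 place).
Sum: 4372.1172284 J; keep the coarser place, 10^1.
Result: 4.37 × 10³ J.

4.37 × 10³ J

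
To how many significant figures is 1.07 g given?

1.07: zeros between nonzero digits are significant.

3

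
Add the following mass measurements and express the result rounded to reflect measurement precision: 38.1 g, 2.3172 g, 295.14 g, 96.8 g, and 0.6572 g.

433.0 g

38.1 g + 2.3172 g + 295.14 g + 96.8 g + 0.6572 g = 433.0144 g.
Addition/subtraction keeps the fewest decimal places: 38.1 → 1 decimal place, 2.3172 → 4 decimal places, 295.14 → 2 decimal places, 96.8 → 1 decimal place, 0.6572 → 4 decimal places; limit is 1.
Rounded to 1 decimal place: 433.0 g.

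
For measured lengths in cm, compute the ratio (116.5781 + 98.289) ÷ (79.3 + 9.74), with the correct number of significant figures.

2.41

116.5781 + 98.289 = 214.8671, limited to 3 d.p. → 6 s.f.; 79.3 + 9.74 = 89.04, limited to 1 d.p. → 3 s.f.
Carrying full precision, 214.8671 ÷ 89.04 = 2.41315251572…; keep min(6, 3) = 3 s.f.
Rounded to 3 significant figures: 2.41.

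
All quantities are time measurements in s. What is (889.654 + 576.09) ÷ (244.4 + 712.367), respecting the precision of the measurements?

889.654 + 576.09 = 1465.744, limited to 2 d.p. → 6 s.f.; 244.4 + 712.367 = 956.767, limited to 1 d.p. → 4 s.f.
Carrying full precision, 1465.744 ÷ 956.767 = 1.53197591472…; keep min(6, 4) = 4 s.f.
Rounded to 4 significant figures: 1.532.

1.532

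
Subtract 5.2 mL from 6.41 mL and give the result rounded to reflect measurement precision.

1.2 mL

6.41 mL − 5.2 mL = 1.21 mL.
Addition/subtraction keeps the fewest decimal places: 6.41 → 2 decimal places, 5.2 → 1 decimal place; limit is 1.
Rounded to 1 decimal place: 1.2 mL.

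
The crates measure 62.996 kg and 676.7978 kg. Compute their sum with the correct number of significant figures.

739.794 kg

62.996 kg + 676.7978 kg = 739.7938 kg.
Addition/subtraction keeps the fewest decimal places: 62.996 → 3 decimal places, 676.7978 → 4 decimal places; limit is 3.
Rounded to 3 decimal places: 739.794 kg.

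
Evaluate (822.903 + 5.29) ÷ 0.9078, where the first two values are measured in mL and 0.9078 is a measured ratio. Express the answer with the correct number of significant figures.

912.3 mL

822.903 mL + 5.29 mL = 828.193 mL; the sum is limited to 2 decimal places (5 s.f.).
Carrying full precision, 828.193 ÷ 0.9078 = 912.307777043… mL; 0.9078 has 4 s.f., so the result keeps min(5, 4) = 4 s.f.
Rounded to 4 significant figures: 912.3 mL.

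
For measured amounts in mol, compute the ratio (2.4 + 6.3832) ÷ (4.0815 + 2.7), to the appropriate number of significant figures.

1.3

2.4 + 6.3832 = 8.7832, limited to 1 d.p. → 2 s.f.; 4.0815 + 2.7 = 6.7815, limited to 1 d.p. → 2 s.f.
Carrying full precision, 8.7832 ÷ 6.7815 = 1.29517068495…; keep min(2, 2) = 2 s.f.
Rounded to 2 significant figures: 1.3.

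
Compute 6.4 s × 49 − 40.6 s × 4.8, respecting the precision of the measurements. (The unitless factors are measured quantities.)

1.2 × 10² s

6.4 × 49 = 313.6 → 3.1 × 10² s (2 s.f., last digit at the 10^1 place).
40.6 × 4.8 = 194.88 → 1.9 × 10² s (2 s.f., last digit at the 10^1 place).
Difference: 118.72 s; keep the coarser place, 10^1.
Result: 1.2 × 10² s.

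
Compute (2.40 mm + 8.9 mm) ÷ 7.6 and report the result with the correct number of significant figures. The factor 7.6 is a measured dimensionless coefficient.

2.40 mm + 8.9 mm = 11.30 mm; the sum is limited to 1 decimal place (3 s.f.).
Carrying full precision, 11.30 ÷ 7.6 = 1.48684210526… mm; 7.6 has 2 s.f., so the result keeps min(3, 2) = 2 s.f.
Rounded to 2 significant figures: 1.5 mm.

1.5 mm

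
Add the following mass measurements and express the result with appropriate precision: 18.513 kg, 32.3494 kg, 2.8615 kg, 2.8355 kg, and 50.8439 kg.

18.513 kg + 32.3494 kg + 2.8615 kg + 2.8355 kg + 50.8439 kg = 107.4033 kg.
Addition/subtraction keeps the fewest decimal places: 18.513 → 3 decimal places, 32.3494 → 4 decimal places, 2.8615 → 4 decimal places, 2.8355 → 4 decimal places, 50.8439 → 4 decimal places; limit is 3.
Rounded to 3 decimal places: 107.403 kg.

107.403 kg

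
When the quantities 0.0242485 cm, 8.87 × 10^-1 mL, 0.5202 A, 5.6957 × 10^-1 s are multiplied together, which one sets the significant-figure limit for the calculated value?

8.87 × 10^-1 mL

0.0242485 cm → 6 s.f.; 8.87 × 10^-1 mL → 3 s.f.; 0.5202 A → 4 s.f.; 5.6957 × 10^-1 s → 5 s.f.
The fewest is 3 significant figures, from 8.87 × 10^-1 mL.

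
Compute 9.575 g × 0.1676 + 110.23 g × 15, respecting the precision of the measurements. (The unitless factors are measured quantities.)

9.575 × 0.1676 = 1.60477 → 1.605 g (4 s.f., last digit at the 10^-3 place).
110.23 × 15 = 1653.45 → 1.7 × 10³ g (2 s.f., last digit at the 10^2 place).
Sum: 1655.05477 g; keep the coarser place, 10^2.
Result: 1.7 × 10³ g.

1.7 × 10³ g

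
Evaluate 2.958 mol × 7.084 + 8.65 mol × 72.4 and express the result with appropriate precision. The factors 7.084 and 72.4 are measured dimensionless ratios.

2.958 × 7.084 = 20.954472 → 20.95 mol (4 s.f., last digit at the 10^-2 place).
8.65 × 72.4 = 626.26 → 626 mol (3 s.f., last digit at the 10^0 place).
Sum: 647.214472 mol; keep the coarser place, 10^0.
Result: 647 mol.

647 mol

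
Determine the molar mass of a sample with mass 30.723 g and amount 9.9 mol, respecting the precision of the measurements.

molar mass = 30.723 g ÷ 9.9 mol = 3.10333333333… g/mol.
30.723 has 5 significant figures; 9.9 has 2.
Division/multiplication keeps the fewest: 2 significant figures.
Rounded: 3.1 g/mol.

3.1 g/mol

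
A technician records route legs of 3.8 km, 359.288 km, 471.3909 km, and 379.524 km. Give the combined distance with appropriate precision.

1214.0 km

3.8 km + 359.288 km + 471.3909 km + 379.524 km = 1214.0029 km.
Addition/subtraction keeps the fewest decimal places: 3.8 → 1 decimal place, 359.288 → 3 decimal places, 471.3909 → 4 decimal places, 379.524 → 3 decimal places; limit is 1.
Rounded to 1 decimal place: 1214.0 km.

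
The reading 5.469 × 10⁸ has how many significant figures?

5.469 × 10⁸: in scientific notation every digit of the coefficient is significant.

4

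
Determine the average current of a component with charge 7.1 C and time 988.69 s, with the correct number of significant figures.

average current = 7.1 C ÷ 988.69 s = 0.0071812195936… A.
7.1 has 2 significant figures; 988.69 has 5.
Division/multiplication keeps the fewest: 2 significant figures.
Rounded: 0.0072 A.

0.0072 A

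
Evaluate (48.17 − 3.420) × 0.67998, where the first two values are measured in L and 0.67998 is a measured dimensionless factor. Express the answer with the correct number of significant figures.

48.17 L − 3.420 L = 44.750 L; the difference is limited to 2 decimal places (4 s.f.).
Carrying full precision, 44.750 × 0.67998 = 30.429105 L; 0.67998 has 5 s.f., so the result keeps min(4, 5) = 4 s.f.
Rounded to 4 significant figures: 30.43 L.

30.43 L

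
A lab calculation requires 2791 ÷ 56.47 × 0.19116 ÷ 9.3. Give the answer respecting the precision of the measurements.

1.0

2791 ÷ 56.47 × 0.19116 ÷ 9.3 = 1.01591207435…
Multiplication/division keeps the fewest significant figures: 2791 → 4 s.f., 56.47 → 4 s.f., 0.19116 → 5 s.f., 9.3 → 2 s.f.; limit is 2.
Rounded to 2 significant figures: 1.0.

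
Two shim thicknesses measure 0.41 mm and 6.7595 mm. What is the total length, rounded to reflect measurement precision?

0.41 mm + 6.7595 mm = 7.1695 mm.
Addition/subtraction keeps the fewest decimal places: 0.41 → 2 decimal places, 6.7595 → 4 decimal places; limit is 2.
Rounded to 2 decimal places: 7.17 mm.

7.17 mm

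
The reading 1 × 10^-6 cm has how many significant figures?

1

1 × 10^-6: in scientific notation every digit of the coefficient is significant.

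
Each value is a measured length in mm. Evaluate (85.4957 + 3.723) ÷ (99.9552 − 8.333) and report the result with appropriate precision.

0.97377

85.4957 + 3.723 = 89.2187, limited to 3 d.p. → 5 s.f.; 99.9552 − 8.333 = 91.6222, limited to 3 d.p. → 5 s.f.
Carrying full precision, 89.2187 ÷ 91.6222 = 0.973767274743…; keep min(5, 5) = 5 s.f.
Rounded to 5 significant figures: 0.97377.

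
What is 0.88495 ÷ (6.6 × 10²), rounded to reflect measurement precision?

0.88495 ÷ (6.6 × 10²) = 0.00134083333333…
Multiplication/division keeps the fewest significant figures: 0.88495 → 5 s.f., 6.6 × 10² → 2 s.f.; limit is 2.
Rounded to 2 significant figures: 0.0013.

0.0013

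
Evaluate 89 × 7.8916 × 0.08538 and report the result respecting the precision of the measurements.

89 × 7.8916 × 0.08538 = 59.966847912
Multiplication/division keeps the fewest significant figures: 89 → 2 s.f., 7.8916 → 5 s.f., 0.08538 → 4 s.f.; limit is 2.
Rounded to 2 significant figures: 60.

60.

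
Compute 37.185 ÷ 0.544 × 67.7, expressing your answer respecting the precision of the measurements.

4.63 × 10^3

37.185 ÷ 0.544 × 67.7 = 4627.61856618…
Multiplication/division keeps the fewest significant figures: 37.185 → 5 s.f., 0.544 → 3 s.f., 67.7 → 3 s.f.; limit is 3.
Rounded to 3 significant figures: 4.63 × 10^3.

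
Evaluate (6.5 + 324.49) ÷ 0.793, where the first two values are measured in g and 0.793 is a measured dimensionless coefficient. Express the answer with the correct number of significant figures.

417 g

6.5 g + 324.49 g = 330.99 g; the sum is limited to 1 decimal place (4 s.f.).
Carrying full precision, 330.99 ÷ 0.793 = 417.389659521… g; 0.793 has 3 s.f., so the result keeps min(4, 3) = 3 s.f.
Rounded to 3 significant figures: 417 g.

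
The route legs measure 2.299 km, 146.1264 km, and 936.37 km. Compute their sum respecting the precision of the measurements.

1084.80 km

2.299 km + 146.1264 km + 936.37 km = 1084.7954 km.
Addition/subtraction keeps the fewest decimal places: 2.299 → 3 decimal places, 146.1264 → 4 decimal places, 936.37 → 2 decimal places; limit is 2.
Rounded to 2 decimal places: 1084.80 km.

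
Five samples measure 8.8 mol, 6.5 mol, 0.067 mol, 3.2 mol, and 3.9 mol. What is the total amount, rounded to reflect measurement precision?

22.5 mol

8.8 mol + 6.5 mol + 0.067 mol + 3.2 mol + 3.9 mol = 22.467 mol.
Addition/subtraction keeps the fewest decimal places: 8.8 → 1 decimal place, 6.5 → 1 decimal place, 0.067 → 3 decimal places, 3.2 → 1 decimal place, 3.9 → 1 decimal place; limit is 1.
Rounded to 1 decimal place: 22.5 mol.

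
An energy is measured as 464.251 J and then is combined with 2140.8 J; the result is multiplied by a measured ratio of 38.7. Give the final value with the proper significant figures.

1.01 × 10^5 J

464.251 J + 2140.8 J = 2605.051 J; the sum is limited to 1 decimal place (5 s.f.).
Carrying full precision, 2605.051 × 38.7 = 100815.4737 J; 38.7 has 3 s.f., so the result keeps min(5, 3) = 3 s.f.
Rounded to 3 significant figures: 1.01 × 10^5 J.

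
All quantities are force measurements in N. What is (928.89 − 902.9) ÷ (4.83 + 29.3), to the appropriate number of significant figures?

0.762

928.89 − 902.9 = 25.99, limited to 1 d.p. → 3 s.f.; 4.83 + 29.3 = 34.13, limited to 1 d.p. → 3 s.f.
Carrying full precision, 25.99 ÷ 34.13 = 0.761500146499…; keep min(3, 3) = 3 s.f.
Rounded to 3 significant figures: 0.762.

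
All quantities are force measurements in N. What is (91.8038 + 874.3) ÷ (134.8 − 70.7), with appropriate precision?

91.8038 + 874.3 = 966.1038, limited to 1 d.p. → 4 s.f.; 134.8 − 70.7 = 64.1, limited to 1 d.p. → 3 s.f.
Carrying full precision, 966.1038 ÷ 64.1 = 15.0718221529…; keep min(4, 3) = 3 s.f.
Rounded to 3 significant figures: 15.1.

15.1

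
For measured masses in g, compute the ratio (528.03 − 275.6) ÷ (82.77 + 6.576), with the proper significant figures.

528.03 − 275.6 = 252.43, limited to 1 d.p. → 4 s.f.; 82.77 + 6.576 = 89.346, limited to 2 d.p. → 4 s.f.
Carrying full precision, 252.43 ÷ 89.346 = 2.8253083518…; keep min(4, 4) = 4 s.f.
Rounded to 4 significant figures: 2.825.

2.825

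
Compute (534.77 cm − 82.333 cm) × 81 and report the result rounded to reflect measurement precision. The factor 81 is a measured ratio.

3.7 × 10^4 cm

534.77 cm − 82.333 cm = 452.437 cm; the difference is limited to 2 decimal places (5 s.f.).
Carrying full precision, 452.437 × 81 = 36647.397 cm; 81 has 2 s.f., so the result keeps min(5, 2) = 2 s.f.
Rounded to 2 significant figures: 3.7 × 10^4 cm.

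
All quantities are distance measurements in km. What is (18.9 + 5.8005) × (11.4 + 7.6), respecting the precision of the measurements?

469 km²

18.9 + 5.8005 = 24.7005, limited to 1 d.p. → 3 s.f.; 11.4 + 7.6 = 19.0, limited to 1 d.p. → 3 s.f.
Carrying full precision, 24.7005 × 19.0 = 469.3095; keep min(3, 3) = 3 s.f.
Rounded to 3 significant figures: 469 km².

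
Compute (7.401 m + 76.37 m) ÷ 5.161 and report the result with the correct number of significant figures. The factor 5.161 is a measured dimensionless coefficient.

16.23 m

7.401 m + 76.37 m = 83.771 m; the sum is limited to 2 decimal places (4 s.f.).
Carrying full precision, 83.771 ÷ 5.161 = 16.2315442744… m; 5.161 has 4 s.f., so the result keeps min(4, 4) = 4 s.f.
Rounded to 4 significant figures: 16.23 m.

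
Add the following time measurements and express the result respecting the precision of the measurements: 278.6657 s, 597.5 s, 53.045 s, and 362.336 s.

1291.5 s

278.6657 s + 597.5 s + 53.045 s + 362.336 s = 1291.5467 s.
Addition/subtraction keeps the fewest decimal places: 278.6657 → 4 decimal places, 597.5 → 1 decimal place, 53.045 → 3 decimal places, 362.336 → 3 decimal places; limit is 1.
Rounded to 1 decimal place: 1291.5 s.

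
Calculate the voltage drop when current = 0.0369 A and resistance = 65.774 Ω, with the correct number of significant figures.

voltage drop = 0.0369 A × 65.774 Ω = 2.4270606 V.
0.0369 has 3 significant figures; 65.774 has 5.
Division/multiplication keeps the fewest: 3 significant figures.
Rounded: 2.43 V.

2.43 V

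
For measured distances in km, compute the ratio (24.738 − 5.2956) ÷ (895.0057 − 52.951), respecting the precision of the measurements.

24.738 − 5.2956 = 19.4424, limited to 3 d.p. → 5 s.f.; 895.0057 − 52.951 = 842.0547, limited to 3 d.p. → 6 s.f.
Carrying full precision, 19.4424 ÷ 842.0547 = 0.0230892363643…; keep min(5, 6) = 5 s.f.
Rounded to 5 significant figures: 0.023089.

0.023089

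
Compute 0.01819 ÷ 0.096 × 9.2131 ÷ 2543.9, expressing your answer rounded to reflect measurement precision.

0.01819 ÷ 0.096 × 9.2131 ÷ 2543.9 = 0.000686226074302…
Multiplication/division keeps the fewest significant figures: 0.01819 → 4 s.f., 0.096 → 2 s.f., 9.2131 → 5 s.f., 2543.9 → 5 s.f.; limit is 2.
Rounded to 2 significant figures: 6.9 × 10^-4.

6.9 × 10^-4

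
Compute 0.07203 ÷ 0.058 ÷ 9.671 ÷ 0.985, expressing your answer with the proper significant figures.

0.07203 ÷ 0.058 ÷ 9.671 ÷ 0.985 = 0.130370042597…
Multiplication/division keeps the fewest significant figures: 0.07203 → 4 s.f., 0.058 → 2 s.f., 9.671 → 4 s.f., 0.985 → 3 s.f.; limit is 2.
Rounded to 2 significant figures: 0.13.

0.13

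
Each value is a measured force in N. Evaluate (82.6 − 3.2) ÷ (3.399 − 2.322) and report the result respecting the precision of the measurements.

82.6 − 3.2 = 79.4, limited to 1 d.p. → 3 s.f.; 3.399 − 2.322 = 1.077, limited to 3 d.p. → 4 s.f.
Carrying full precision, 79.4 ÷ 1.077 = 73.7233054782…; keep min(3, 4) = 3 s.f.
Rounded to 3 significant figures: 73.7.

73.7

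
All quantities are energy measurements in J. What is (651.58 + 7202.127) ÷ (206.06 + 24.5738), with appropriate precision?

34.053

651.58 + 7202.127 = 7853.707, limited to 2 d.p. → 6 s.f.; 206.06 + 24.5738 = 230.6338, limited to 2 d.p. → 5 s.f.
Carrying full precision, 7853.707 ÷ 230.6338 = 34.0527147365…; keep min(6, 5) = 5 s.f.
Rounded to 5 significant figures: 34.053.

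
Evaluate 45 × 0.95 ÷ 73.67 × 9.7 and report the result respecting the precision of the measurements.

45 × 0.95 ÷ 73.67 × 9.7 = 5.62881770056…
Multiplication/division keeps the fewest significant figures: 45 → 2 s.f., 0.95 → 2 s.f., 73.67 → 4 s.f., 9.7 → 2 s.f.; limit is 2.
Rounded to 2 significant figures: 5.6.

5.6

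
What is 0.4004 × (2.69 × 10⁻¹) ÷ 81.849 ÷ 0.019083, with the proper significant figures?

0.0690

0.4004 × (2.69 × 10⁻¹) ÷ 81.849 ÷ 0.019083 = 0.0689582641643…
Multiplication/division keeps the fewest significant figures: 0.4004 → 4 s.f., 2.69 × 10⁻¹ → 3 s.f., 81.849 → 5 s.f., 0.019083 → 5 s.f.; limit is 3.
Rounded to 3 significant figures: 0.0690.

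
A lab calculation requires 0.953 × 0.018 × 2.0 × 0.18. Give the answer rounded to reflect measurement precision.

0.0062

0.953 × 0.018 × 2.0 × 0.18 = 0.00617544
Multiplication/division keeps the fewest significant figures: 0.953 → 3 s.f., 0.018 → 2 s.f., 2.0 → 2 s.f., 0.18 → 2 s.f.; limit is 2.
Rounded to 2 significant figures: 0.0062.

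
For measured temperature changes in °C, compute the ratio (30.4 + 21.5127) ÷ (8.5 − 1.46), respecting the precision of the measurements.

7.4

30.4 + 21.5127 = 51.9127, limited to 1 d.p. → 3 s.f.; 8.5 − 1.46 = 7.04, limited to 1 d.p. → 2 s.f.
Carrying full precision, 51.9127 ÷ 7.04 = 7.37396306818…; keep min(3, 2) = 2 s.f.
Rounded to 2 significant figures: 7.4.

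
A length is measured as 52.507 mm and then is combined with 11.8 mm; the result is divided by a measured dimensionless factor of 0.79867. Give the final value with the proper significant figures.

80.5 mm

52.507 mm + 11.8 mm = 64.307 mm; the sum is limited to 1 decimal place (3 s.f.).
Carrying full precision, 64.307 ÷ 0.79867 = 80.5176105275… mm; 0.79867 has 5 s.f., so the result keeps min(3, 5) = 3 s.f.
Rounded to 3 significant figures: 80.5 mm.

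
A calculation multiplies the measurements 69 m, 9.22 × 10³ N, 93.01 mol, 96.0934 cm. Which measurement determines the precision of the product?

69 m → 2 s.f.; 9.22 × 10³ N → 3 s.f.; 93.01 mol → 4 s.f.; 96.0934 cm → 6 s.f.
The fewest is 2 significant figures, from 69 m.

69 m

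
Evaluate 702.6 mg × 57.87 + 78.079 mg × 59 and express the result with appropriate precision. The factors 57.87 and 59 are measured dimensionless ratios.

4.53 × 10^4 mg

702.6 × 57.87 = 40659.462 → 4.066 × 10^4 mg (4 s.f., last digit at the 10^1 place).
78.079 × 59 = 4606.661 → 4.6 × 10^3 mg (2 s.f., last digit at the 10^2 place).
Sum: 45266.123 mg; keep the coarser place, 10^2.
Result: 4.53 × 10^4 mg.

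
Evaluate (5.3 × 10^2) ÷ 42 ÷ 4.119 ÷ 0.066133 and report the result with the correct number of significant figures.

46

(5.3 × 10^2) ÷ 42 ÷ 4.119 ÷ 0.066133 = 46.3251210832…
Multiplication/division keeps the fewest significant figures: 5.3 × 10^2 → 2 s.f., 42 → 2 s.f., 4.119 → 4 s.f., 0.066133 → 5 s.f.; limit is 2.
Rounded to 2 significant figures: 46.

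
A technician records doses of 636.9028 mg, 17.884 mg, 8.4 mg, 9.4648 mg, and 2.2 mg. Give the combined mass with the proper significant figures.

636.9028 mg + 17.884 mg + 8.4 mg + 9.4648 mg + 2.2 mg = 674.8516 mg.
Addition/subtraction keeps the fewest decimal places: 636.9028 → 4 decimal places, 17.884 → 3 decimal places, 8.4 → 1 decimal place, 9.4648 → 4 decimal places, 2.2 → 1 decimal place; limit is 1.
Rounded to 1 decimal place: 674.9 mg.

674.9 mg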